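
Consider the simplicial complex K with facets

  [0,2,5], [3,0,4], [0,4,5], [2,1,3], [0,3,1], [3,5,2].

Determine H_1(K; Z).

Take the total order 0 < 1 < 2 < 3 < 4 < 5 on the vertex set. Then K (dimension 2) consists of the simplices:

  0-simplices (6): [0], [1], [2], [3], [4], [5]
  1-simplices (12): [0,1], [0,2], [0,3], [0,4], [0,5], [1,2], [1,3], [2,3], [2,5], [3,4], [3,5], [4,5]
  2-simplices (6): [0,1,3], [0,2,5], [0,3,4], [0,4,5], [1,2,3], [2,3,5]

so the chain groups are C_0 ≅ Z^6, C_1 ≅ Z^12, C_2 ≅ Z^6.

∂_1: C_1 → C_0 maps an edge to its endpoints' difference, ∂[p,q] = q − p.
This gives a 6×12 integer matrix of rank 5; reducing to Smith normal form yields diagonal entries (1,1,1,1,1).

∂_2: C_2 → C_1 acts by ∂[p,q,r] = [q,r] − [p,r] + [p,q]. For instance
  ∂[0,2,5] = [2,5] − [0,5] + [0,2],
  ∂[1,2,3] = [2,3] − [1,3] + [1,2].
This gives a 12×6 integer matrix of rank 6; reducing to Smith normal form yields diagonal entries (1,1,1,1,1,1).

Reading off H_k = ker ∂_k / im ∂_{k+1}:

  H_1: rank ker ∂_1 − rank ∂_2 = (12 − 5) − 6 = 1, and the invariant factors of ∂_2 are all 1, so H_1 ≅ Z.

(K is a triangulation of the cylinder S^1 x I.)

H_1 = Z.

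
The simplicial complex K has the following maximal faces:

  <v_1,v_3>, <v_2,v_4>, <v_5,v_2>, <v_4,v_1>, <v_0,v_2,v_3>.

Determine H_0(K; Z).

We work with the vertex ordering v_0 < v_1 < v_2 < v_3 < v_4 < v_5. The simplices of K, each written with vertices in increasing order, are:

  0-simplices (6): [v_0], [v_1], [v_2], [v_3], [v_4], [v_5]
  1-simplices (7): [v_0,v_2], [v_0,v_3], [v_1,v_3], [v_1,v_4], [v_2,v_3], [v_2,v_4], [v_2,v_5]
  2-simplices (1): [v_0,v_2,v_3]

so the chain groups are C_0 ≅ Z^6, C_1 ≅ Z^7, C_2 ≅ Z^1.

The boundary map ∂_1: C_1 → C_0 is given by ∂[p,q] = [q] − [p].
As a 6×7 matrix over Z this has rank 5, with invariant factors (1,1,1,1,1).

The boundary map ∂_2: C_2 → C_1 sends each 2-simplex [p,q,r] to [q,r] − [p,r] + [p,q]. For instance
  ∂[v_0,v_2,v_3] = [v_2,v_3] − [v_0,v_3] + [v_0,v_2].
The 7×1 boundary matrix has rank 1 and Smith normal form diag(1).

From H_k ≅ ker(∂_k) / im(∂_{k+1}) we obtain:

  H_0: rank C_0 − rank ∂_1 = 6 − 5 = 1, and the invariant factors of ∂_1 are all 1, so H_0 = Z.

H_0 ≅ Z.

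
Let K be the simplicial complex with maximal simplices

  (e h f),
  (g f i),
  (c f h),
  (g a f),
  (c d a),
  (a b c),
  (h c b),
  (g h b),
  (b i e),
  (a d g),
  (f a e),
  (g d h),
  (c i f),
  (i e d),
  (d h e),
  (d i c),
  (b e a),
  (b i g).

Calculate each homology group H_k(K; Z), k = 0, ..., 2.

Take the total order a < b < c < d < e < f < g < h < i on the vertex set. Then K (dimension 2) consists of the simplices:

  0-simplices (9): a, b, c, d, e, f, g, h, i
  1-simplices (27): ab, ac, ad, ae, af, ag, bc, be, bg, bh, bi, cd, cf, ch, ci, de, dg, dh, di, ef, eh, ei, fg, fh, fi, gh, gi
  2-simplices (18): abc, abe, acd, adg, aef, afg, bch, bei, bgh, bgi, cdi, cfh, cfi, deh, dei, dgh, efh, fgi

Hence C_0 ≅ Z^9, C_1 ≅ Z^27, C_2 ≅ Z^18.

∂_1: C_1 → C_0 maps an edge to its endpoints' difference, ∂[p,q] = q − p. For instance
  ∂de = e − d.
As a 9×27 matrix over Z this has rank 8, with invariant factors (1,1,1,1,1,1,1,1).

The boundary map ∂_2: C_2 → C_1 sends each 2-simplex [p,q,r] to [q,r] − [p,r] + [p,q]. For instance
  ∂bgh = gh − bh + bg,
  ∂efh = fh − eh + ef.
As a 27×18 matrix over Z this has rank 17, with invariant factors (1,1,1,1,1,1,1,1,1,1,1,1,1,1,1,1,1).

From H_k ≅ ker(∂_k) / im(∂_{k+1}) we obtain:

  H_0: rank C_0 − rank ∂_1 = 9 − 8 = 1, and the invariant factors of ∂_1 are all 1, so H_0 = Z.
  H_1: rank ker ∂_1 − rank ∂_2 = (27 − 8) − 17 = 2, and the invariant factors of ∂_2 are all 1, so H_1 = Z^2.
  H_2: rank ker ∂_2 − rank ∂_3 = (18 − 17) − 0 = 1, and there is no ∂_3, so H_2 = Z.

(K is a triangulation of the torus T^2.)

H_0 ≅ Z,  H_1 ≅ Z^2,  H_2 ≅ Z.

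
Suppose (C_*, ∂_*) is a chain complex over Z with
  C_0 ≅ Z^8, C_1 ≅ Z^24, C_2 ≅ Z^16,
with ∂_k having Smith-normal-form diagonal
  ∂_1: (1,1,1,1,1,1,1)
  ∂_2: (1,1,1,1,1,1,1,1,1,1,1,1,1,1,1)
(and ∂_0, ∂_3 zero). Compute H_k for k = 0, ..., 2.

H_0: b_0 = 8 − 0 − 7 = 1; torsion from ∂_1 factors > 1: none. So H_0 ≅ Z.
H_1: b_1 = 24 − 7 − 15 = 2; torsion from ∂_2 factors > 1: none. So H_1 ≅ Z^2.
H_2: b_2 = 16 − 15 − 0 = 1; torsion from ∂_3 factors > 1: none. So H_2 ≅ Z.

H_0 ≅ Z,  H_1 ≅ Z^2,  H_2 ≅ Z.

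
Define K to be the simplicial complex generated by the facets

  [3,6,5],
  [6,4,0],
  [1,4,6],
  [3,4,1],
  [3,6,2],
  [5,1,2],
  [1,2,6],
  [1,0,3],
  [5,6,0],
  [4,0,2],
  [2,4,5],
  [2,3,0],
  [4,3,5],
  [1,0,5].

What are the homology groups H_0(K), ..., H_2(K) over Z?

Fix the vertex order 0 < 1 < 2 < 3 < 4 < 5 < 6 and write every simplex with vertices in increasing order. Then dim K = 2 and the simplices of K are:

  0-simplices (7): [0], [1], [2], [3], [4], [5], [6]
  1-simplices (21): [0,1], [0,2], [0,3], [0,4], [0,5], [0,6], [1,2], [1,3], [1,4], [1,5], [1,6], [2,3], [2,4], [2,5], [2,6], [3,4], [3,5], [3,6], [4,5], [4,6], [5,6]
  2-simplices (14): [0,1,3], [0,1,5], [0,2,3], [0,2,4], [0,4,6], [0,5,6], [1,2,5], [1,2,6], [1,3,4], [1,4,6], [2,3,6], [2,4,5], [3,4,5], [3,5,6]

so the chain groups are C_0 ≅ Z^7, C_1 ≅ Z^21, C_2 ≅ Z^14.

∂_1: C_1 → C_0 is given by ∂[p,q] = [q] − [p]. For instance
  ∂[4,6] = [6] − [4].
The 7×21 boundary matrix has rank 6 and Smith normal form diag(1,1,1,1,1,1).

∂_2: C_2 → C_1 maps a triangle to the signed sum of its edges. For instance
  ∂[3,5,6] = [5,6] − [3,6] + [3,5],
  ∂[1,3,4] = [3,4] − [1,4] + [1,3].
As a 21×14 matrix over Z this has rank 13, with invariant factors (1,1,1,1,1,1,1,1,1,1,1,1,1).

Reading off H_k = ker ∂_k / im ∂_{k+1}:

  H_0: rank C_0 − rank ∂_1 = 7 − 6 = 1, and the invariant factors of ∂_1 are all 1, so H_0 = Z.
  H_1: rank ker ∂_1 − rank ∂_2 = (21 − 6) − 13 = 2, and the invariant factors of ∂_2 are all 1, so H_1 = Z^2.
  H_2: rank ker ∂_2 − rank ∂_3 = (14 − 13) − 0 = 1, and there is no ∂_3, so H_2 = Z.

As a check, the Euler characteristic is 7 − 21 + 14 = 0, which agrees with 1 − 2 + 1 = 0.

H_0 ≅ Z,  H_1 ≅ Z^2,  H_2 ≅ Z.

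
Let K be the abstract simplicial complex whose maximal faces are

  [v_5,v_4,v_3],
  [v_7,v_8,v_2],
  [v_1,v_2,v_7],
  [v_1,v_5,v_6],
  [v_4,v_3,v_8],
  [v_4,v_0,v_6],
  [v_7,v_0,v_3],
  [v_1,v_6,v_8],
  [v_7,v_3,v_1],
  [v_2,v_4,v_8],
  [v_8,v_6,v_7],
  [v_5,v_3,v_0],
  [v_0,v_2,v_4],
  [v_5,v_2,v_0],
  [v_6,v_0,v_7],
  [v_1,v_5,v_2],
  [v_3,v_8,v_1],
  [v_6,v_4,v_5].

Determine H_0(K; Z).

We work with the vertex ordering v_0 < v_1 < v_2 < v_3 < v_4 < v_5 < v_6 < v_7 < v_8. The simplices of K, each written with vertices in increasing order, are:

  0-simplices (9): [v_0], [v_1], [v_2], [v_3], [v_4], [v_5], [v_6], [v_7], [v_8]
  1-simplices (27): (27 of them)
  2-simplices (18): (18 of them)

so the chain groups are C_0 ≅ Z^9, C_1 ≅ Z^27, C_2 ≅ Z^18.

The boundary map ∂_1: C_1 → C_0 is given by ∂[p,q] = [q] − [p]. For instance
  ∂[v_1,v_8] = [v_8] − [v_1].
As a 9×27 matrix over Z this has rank 8, with invariant factors (1,1,1,1,1,1,1,1).

∂_2: C_2 → C_1 sends each 2-simplex [p,q,r] to [q,r] − [p,r] + [p,q]. For instance
  ∂[v_0,v_2,v_4] = [v_2,v_4] − [v_0,v_4] + [v_0,v_2],
  ∂[v_1,v_3,v_7] = [v_3,v_7] − [v_1,v_7] + [v_1,v_3].
As a 27×18 matrix over Z this has rank 18, with invariant factors (1,1,1,1,1,1,1,1,1,1,1,1,1,1,1,1,1,2).

Now H_k = ker ∂_k / im ∂_{k+1}, so:

  H_0: rank C_0 − rank ∂_1 = 9 − 8 = 1, and the invariant factors of ∂_1 are all 1, so H_0 = Z.

H_0 ≅ Z.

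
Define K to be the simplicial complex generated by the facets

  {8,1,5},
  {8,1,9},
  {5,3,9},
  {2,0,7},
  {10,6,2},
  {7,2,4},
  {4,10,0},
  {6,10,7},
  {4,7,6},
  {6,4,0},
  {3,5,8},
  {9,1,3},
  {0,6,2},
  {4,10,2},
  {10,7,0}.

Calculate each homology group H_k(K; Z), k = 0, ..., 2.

H_0 ≅ Z^2,  H_1 ≅ Z × Z/2,  H_2 = 0.

Fix the vertex order 0 < 1 < 2 < 3 < 4 < 5 < 6 < 7 < 8 < 9 < 10 and write every simplex with vertices in increasing order. Then dim K = 2 and the simplices of K are:

  0-simplices (11): [0], [1], [2], [3], [4], [5], [6], [7], [8], [9], [10]
  1-simplices (25): (25 of them)
  2-simplices (15): [0,2,6], [0,2,7], [0,4,6], [0,4,10], [0,7,10], [1,3,9], [1,5,8], [1,8,9], [2,4,7], [2,4,10], [2,6,10], [3,5,8], [3,5,9], [4,6,7], [6,7,10]

giving chain groups C_0 ≅ Z^11, C_1 ≅ Z^25, C_2 ≅ Z^15.

Boundary ∂_1: C_1 → C_0 maps an edge to its endpoints' difference, ∂[p,q] = q − p. For instance
  ∂[4,6] = [6] − [4].
The resulting 11×25 matrix has rank 9, and its Smith normal form has invariant factors (1,1,1,1,1,1,1,1,1).

∂_2: C_2 → C_1 sends each 2-simplex [p,q,r] to [q,r] − [p,r] + [p,q]. For instance
  ∂[1,8,9] = [8,9] − [1,9] + [1,8],
  ∂[2,4,7] = [4,7] − [2,7] + [2,4].
This gives a 25×15 integer matrix of rank 15; reducing to Smith normal form yields diagonal entries (1,1,1,1,1,1,1,1,1,1,1,1,1,1,2).

Computing H_k = (kernel of ∂_k) / (image of ∂_{k+1}):

  H_0: rank C_0 − rank ∂_1 = 11 − 9 = 2, and the invariant factors of ∂_1 are all 1, so H_0 = Z^2.
  H_1: rank ker ∂_1 − rank ∂_2 = (25 − 9) − 15 = 1, and ∂_2 has invariant factor 2 > 1, so H_1 = Z × Z/2.
  H_2: rank ker ∂_2 − rank ∂_3 = (15 − 15) − 0 = 0, and there is no ∂_3, so H_2 = 0.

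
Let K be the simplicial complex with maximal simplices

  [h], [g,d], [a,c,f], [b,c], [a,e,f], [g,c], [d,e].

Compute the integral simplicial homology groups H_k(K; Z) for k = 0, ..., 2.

Fix the vertex order a < b < c < d < e < f < g < h and write every simplex with vertices in increasing order. Then dim K = 2 and the simplices of K are:

  0-simplices (8): a, b, c, d, e, f, g, h
  1-simplices (9): ac, ae, af, bc, cf, cg, de, dg, ef
  2-simplices (2): acf, aef

giving chain groups C_0 ≅ Z^8, C_1 ≅ Z^9, C_2 ≅ Z^2.

∂_1: C_1 → C_0 maps an edge to its endpoints' difference, ∂[p,q] = q − p. For instance
  ∂ae = e − a.
As a 8×9 matrix over Z this has rank 6, with invariant factors (1,1,1,1,1,1).

Boundary ∂_2: C_2 → C_1 maps a triangle to the signed sum of its edges. For instance
  ∂acf = cf − af + ac,
  ∂aef = ef − af + ae.
The 9×2 boundary matrix has rank 2 and Smith normal form diag(1,1).

Computing H_k = (kernel of ∂_k) / (image of ∂_{k+1}):

  H_0: rank C_0 − rank ∂_1 = 8 − 6 = 2, and the invariant factors of ∂_1 are all 1, so H_0 ≅ Z^2.
  H_1: rank ker ∂_1 − rank ∂_2 = (9 − 6) − 2 = 1, and the invariant factors of ∂_2 are all 1, so H_1 ≅ Z.
  H_2: rank ker ∂_2 − rank ∂_3 = (2 − 2) − 0 = 0, and there is no ∂_3, so H_2 ≅ 0.

As a check, the Euler characteristic is 8 − 9 + 2 = 1, which agrees with 2 − 1 + 0 = 1.

H_0 ≅ Z^2,  H_1 ≅ Z,  H_2 = 0.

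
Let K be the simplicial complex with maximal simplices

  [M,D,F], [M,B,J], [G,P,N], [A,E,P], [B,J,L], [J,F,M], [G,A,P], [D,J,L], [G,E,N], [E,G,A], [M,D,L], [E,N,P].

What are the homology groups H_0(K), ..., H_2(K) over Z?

H_0 ≅ Z^2,  H_1 ≅ Z,  H_2 ≅ Z.

Fix the vertex order A < B < D < E < F < G < J < L < M < N < P and write every simplex with vertices in increasing order. Then dim K = 2 and the simplices of K are:

  0-simplices (11): A, B, D, E, F, G, J, L, M, N, P
  1-simplices (21): AE, AG, AP, BJ, BL, BM, DF, DJ, DL, DM, EG, EN, EP, FJ, FM, GN, GP, JL, JM, LM, NP
  2-simplices (12): AEG, AEP, AGP, BJL, BJM, DFM, DJL, DLM, EGN, ENP, FJM, GNP

giving chain groups C_0 ≅ Z^11, C_1 ≅ Z^21, C_2 ≅ Z^12.

The boundary map ∂_1: C_1 → C_0 sends each edge [p,q] (with p < q) to q − p. For instance
  ∂JL = L − J.
This gives a 11×21 integer matrix of rank 9; reducing to Smith normal form yields diagonal entries (1,1,1,1,1,1,1,1,1).

Boundary ∂_2: C_2 → C_1 sends each 2-simplex [p,q,r] to [q,r] − [p,r] + [p,q]. For instance
  ∂FJM = JM − FM + FJ,
  ∂AGP = GP − AP + AG.
The 21×12 boundary matrix has rank 11 and Smith normal form diag(1,1,1,1,1,1,1,1,1,1,1).

Now H_k = ker ∂_k / im ∂_{k+1}, so:

  H_0: rank C_0 − rank ∂_1 = 11 − 9 = 2, and the invariant factors of ∂_1 are all 1, so H_0 = Z^2.
  H_1: rank ker ∂_1 − rank ∂_2 = (21 − 9) − 11 = 1, and the invariant factors of ∂_2 are all 1, so H_1 = Z.
  H_2: rank ker ∂_2 − rank ∂_3 = (12 − 11) − 0 = 1, and there is no ∂_3, so H_2 = Z.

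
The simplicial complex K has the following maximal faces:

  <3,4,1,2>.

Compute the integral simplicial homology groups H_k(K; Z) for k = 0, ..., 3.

Fix the vertex order 1 < 2 < 3 < 4 and write every simplex with vertices in increasing order. Then dim K = 3 and the simplices of K are:

  0-simplices (4): [1], [2], [3], [4]
  1-simplices (6): [1,2], [1,3], [1,4], [2,3], [2,4], [3,4]
  2-simplices (4): [1,2,3], [1,2,4], [1,3,4], [2,3,4]
  3-simplices (1): [1,2,3,4]

Hence C_0 ≅ Z^4, C_1 ≅ Z^6, C_2 ≅ Z^4, C_3 ≅ Z^1.

∂_1: C_1 → C_0 maps an edge to its endpoints' difference, ∂[p,q] = q − p.
As a 4×6 matrix over Z this has rank 3, with invariant factors (1,1,1).

Boundary ∂_2: C_2 → C_1 sends each 2-simplex [p,q,r] to [q,r] − [p,r] + [p,q]. For instance
  ∂[1,3,4] = [3,4] − [1,4] + [1,3],
  ∂[2,3,4] = [3,4] − [2,4] + [2,3].
The resulting 6×4 matrix has rank 3, and its Smith normal form has invariant factors (1,1,1).

The boundary map ∂_3: C_3 → C_2 sends each 3-simplex σ to the alternating sum Σ_i (−1)^i (σ with its i-th vertex removed). For instance
  ∂[1,2,3,4] = [2,3,4] − [1,3,4] + [1,2,4] − [1,2,3].
This gives a 4×1 integer matrix of rank 1; reducing to Smith normal form yields diagonal entries (1).

Computing H_k = (kernel of ∂_k) / (image of ∂_{k+1}):

  H_0: rank C_0 − rank ∂_1 = 4 − 3 = 1, and the invariant factors of ∂_1 are all 1, so H_0 = Z.
  H_1: rank ker ∂_1 − rank ∂_2 = (6 − 3) − 3 = 0, and the invariant factors of ∂_2 are all 1, so H_1 = 0.
  H_2: rank ker ∂_2 − rank ∂_3 = (4 − 3) − 1 = 0, and the invariant factors of ∂_3 are all 1, so H_2 = 0.
  H_3: rank ker ∂_3 − rank ∂_4 = (1 − 1) − 0 = 0, and there is no ∂_4, so H_3 = 0.

As a check, the Euler characteristic is 4 − 6 + 4 − 1 = 1, which agrees with 1 − 0 + 0 − 0 = 1.

H_0 = Z,  H_1 = 0,  H_2 = 0,  H_3 = 0.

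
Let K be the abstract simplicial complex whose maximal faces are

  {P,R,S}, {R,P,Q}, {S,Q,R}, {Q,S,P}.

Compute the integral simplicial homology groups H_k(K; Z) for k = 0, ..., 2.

H_0 = Z,  H_1 = 0,  H_2 = Z.

K has 4 vertices, 6 edges, 4 triangles.
rank ∂_0 = 0, rank ∂_1 = 3 ⇒ b_0 = 4 − 0 − 3 = 1; all invariant factors of ∂_1 are 1 so no torsion. So H_0 = Z.
rank ∂_1 = 3, rank ∂_2 = 3 ⇒ b_1 = 6 − 3 − 3 = 0; all invariant factors of ∂_2 are 1 so no torsion. So H_1 = 0.
rank ∂_2 = 3, rank ∂_3 = 0 ⇒ b_2 = 4 − 3 − 0 = 1. So H_2 = Z.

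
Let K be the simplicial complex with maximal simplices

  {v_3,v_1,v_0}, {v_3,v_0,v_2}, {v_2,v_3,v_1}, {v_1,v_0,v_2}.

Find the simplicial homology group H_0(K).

H_0 = Z.

K has 4 vertices, 6 edges, 4 triangles.
rank ∂_0 = 0, rank ∂_1 = 3 ⇒ b_0 = 4 − 0 − 3 = 1; all invariant factors of ∂_1 are 1 so no torsion. So H_0 ≅ Z.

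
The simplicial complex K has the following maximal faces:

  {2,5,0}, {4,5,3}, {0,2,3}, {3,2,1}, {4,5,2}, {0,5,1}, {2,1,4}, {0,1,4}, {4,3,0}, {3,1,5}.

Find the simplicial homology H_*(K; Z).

Fix the vertex order 0 < 1 < 2 < 3 < 4 < 5 and write every simplex with vertices in increasing order. Then dim K = 2 and the simplices of K are:

  0-simplices (6): [0], [1], [2], [3], [4], [5]
  1-simplices (15): [0,1], [0,2], [0,3], [0,4], [0,5], [1,2], [1,3], [1,4], [1,5], [2,3], [2,4], [2,5], [3,4], [3,5], [4,5]
  2-simplices (10): [0,1,4], [0,1,5], [0,2,3], [0,2,5], [0,3,4], [1,2,3], [1,2,4], [1,3,5], [2,4,5], [3,4,5]

Hence C_0 ≅ Z^6, C_1 ≅ Z^15, C_2 ≅ Z^10.

Boundary ∂_1: C_1 → C_0 maps an edge to its endpoints' difference, ∂[p,q] = q − p.
The 6×15 boundary matrix has rank 5 and Smith normal form diag(1,1,1,1,1).

The boundary map ∂_2: C_2 → C_1 sends each 2-simplex [p,q,r] to [q,r] − [p,r] + [p,q]. For instance
  ∂[0,2,5] = [2,5] − [0,5] + [0,2],
  ∂[2,4,5] = [4,5] − [2,5] + [2,4].
The resulting 15×10 matrix has rank 10, and its Smith normal form has invariant factors (1,1,1,1,1,1,1,1,1,2).

Reading off H_k = ker ∂_k / im ∂_{k+1}:

  H_0: rank C_0 − rank ∂_1 = 6 − 5 = 1, and the invariant factors of ∂_1 are all 1, so H_0 ≅ Z.
  H_1: rank ker ∂_1 − rank ∂_2 = (15 − 5) − 10 = 0, and ∂_2 has invariant factor 2 > 1, so H_1 ≅ Z_2.
  H_2: rank ker ∂_2 − rank ∂_3 = (10 − 10) − 0 = 0, and there is no ∂_3, so H_2 ≅ 0.

(K is a triangulation of the real projective plane RP^2.)

H_0 ≅ Z,  H_1 ≅ Z_2,  H_2 = 0.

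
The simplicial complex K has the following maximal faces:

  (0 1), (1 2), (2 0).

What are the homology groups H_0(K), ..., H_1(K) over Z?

K has 3 vertices, 3 edges.
rank ∂_0 = 0, rank ∂_1 = 2 ⇒ b_0 = 3 − 0 − 2 = 1; all invariant factors of ∂_1 are 1 so no torsion. So H_0 ≅ Z.
rank ∂_1 = 2, rank ∂_2 = 0 ⇒ b_1 = 3 − 2 − 0 = 1. So H_1 ≅ Z.

H_0 = Z,  H_1 = Z.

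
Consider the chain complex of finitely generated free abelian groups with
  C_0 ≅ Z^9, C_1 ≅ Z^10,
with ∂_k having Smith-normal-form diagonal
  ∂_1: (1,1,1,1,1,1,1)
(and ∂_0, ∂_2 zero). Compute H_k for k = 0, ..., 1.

H_0 ≅ Z^2,  H_1 ≅ Z^3.

H_0: b_0 = 9 − 0 − 7 = 2; torsion from ∂_1 factors > 1: none. So H_0 ≅ Z^2.
H_1: b_1 = 10 − 7 − 0 = 3; torsion from ∂_2 factors > 1: none. So H_1 ≅ Z^3.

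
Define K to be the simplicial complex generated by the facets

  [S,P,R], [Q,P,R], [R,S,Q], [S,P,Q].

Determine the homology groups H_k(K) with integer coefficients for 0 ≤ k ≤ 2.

Fix the vertex order P < Q < R < S and write every simplex with vertices in increasing order. Then dim K = 2 and the simplices of K are:

  0-simplices (4): P, Q, R, S
  1-simplices (6): PQ, PR, PS, QR, QS, RS
  2-simplices (4): PQR, PQS, PRS, QRS

giving chain groups C_0 ≅ Z^4, C_1 ≅ Z^6, C_2 ≅ Z^4.

∂_1: C_1 → C_0 maps an edge to its endpoints' difference, ∂[p,q] = q − p.
As a 4×6 matrix over Z this has rank 3, with invariant factors (1,1,1).

The boundary map ∂_2: C_2 → C_1 acts by ∂[p,q,r] = [q,r] − [p,r] + [p,q]. For instance
  ∂PQR = QR − PR + PQ,
  ∂QRS = RS − QS + QR.
The resulting 6×4 matrix has rank 3, and its Smith normal form has invariant factors (1,1,1).

Reading off H_k = ker ∂_k / im ∂_{k+1}:

  H_0: rank C_0 − rank ∂_1 = 4 − 3 = 1, and the invariant factors of ∂_1 are all 1, so H_0 ≅ Z.
  H_1: rank ker ∂_1 − rank ∂_2 = (6 − 3) − 3 = 0, and the invariant factors of ∂_2 are all 1, so H_1 ≅ 0.
  H_2: rank ker ∂_2 − rank ∂_3 = (4 − 3) − 0 = 1, and there is no ∂_3, so H_2 ≅ Z.

(K is a triangulation of the 2-sphere S^2.)

H_0 ≅ Z,  H_1 = 0,  H_2 ≅ Z.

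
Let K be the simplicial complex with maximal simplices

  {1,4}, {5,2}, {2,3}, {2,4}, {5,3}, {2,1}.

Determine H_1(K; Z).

H_1 = Z^2.

K has 5 vertices, 6 edges.
rank ∂_1 = 4, rank ∂_2 = 0 ⇒ b_1 = 6 − 4 − 0 = 2. So H_1 ≅ Z^2.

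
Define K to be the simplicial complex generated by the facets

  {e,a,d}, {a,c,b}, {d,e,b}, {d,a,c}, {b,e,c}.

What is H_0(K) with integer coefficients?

H_0 = Z.

Take the total order a < b < c < d < e on the vertex set. Then K (dimension 2) consists of the simplices:

  0-simplices (5): a, b, c, d, e
  1-simplices (10): ab, ac, ad, ae, bc, bd, be, cd, ce, de
  2-simplices (5): abc, acd, ade, bce, bde

so the chain groups are C_0 ≅ Z^5, C_1 ≅ Z^10, C_2 ≅ Z^5.

Boundary ∂_1: C_1 → C_0 is given by ∂[p,q] = [q] − [p]. For instance
  ∂ad = d − a.
As a 5×10 matrix over Z this has rank 4, with invariant factors (1,1,1,1).

Boundary ∂_2: C_2 → C_1 maps a triangle to the signed sum of its edges. For instance
  ∂abc = bc − ac + ab,
  ∂ade = de − ae + ad.
The resulting 10×5 matrix has rank 5, and its Smith normal form has invariant factors (1,1,1,1,1).

From H_k ≅ ker(∂_k) / im(∂_{k+1}) we obtain:

  H_0: rank C_0 − rank ∂_1 = 5 − 4 = 1, and the invariant factors of ∂_1 are all 1, so H_0 = Z.

(K is a triangulation of the Möbius band.)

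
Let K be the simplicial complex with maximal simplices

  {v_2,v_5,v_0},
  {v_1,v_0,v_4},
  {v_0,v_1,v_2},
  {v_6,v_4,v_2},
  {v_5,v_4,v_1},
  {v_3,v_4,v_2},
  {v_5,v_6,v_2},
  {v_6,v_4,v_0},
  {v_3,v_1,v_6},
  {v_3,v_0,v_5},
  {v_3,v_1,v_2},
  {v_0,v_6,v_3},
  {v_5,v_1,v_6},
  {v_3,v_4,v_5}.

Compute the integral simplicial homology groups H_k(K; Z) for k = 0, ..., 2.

K has 7 vertices, 21 edges, 14 triangles.
rank ∂_0 = 0, rank ∂_1 = 6 ⇒ b_0 = 7 − 0 − 6 = 1; all invariant factors of ∂_1 are 1 so no torsion. So H_0 = Z.
rank ∂_1 = 6, rank ∂_2 = 13 ⇒ b_1 = 21 − 6 − 13 = 2; all invariant factors of ∂_2 are 1 so no torsion. So H_1 = Z^2.
rank ∂_2 = 13, rank ∂_3 = 0 ⇒ b_2 = 14 − 13 − 0 = 1. So H_2 = Z.

H_0 = Z,  H_1 = Z^2,  H_2 = Z.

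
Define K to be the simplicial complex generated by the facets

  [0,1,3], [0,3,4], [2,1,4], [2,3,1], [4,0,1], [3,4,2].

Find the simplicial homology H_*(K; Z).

H_0 = Z,  H_1 = 0,  H_2 = Z.

Fix the vertex order 0 < 1 < 2 < 3 < 4 and write every simplex with vertices in increasing order. Then dim K = 2 and the simplices of K are:

  0-simplices (5): [0], [1], [2], [3], [4]
  1-simplices (9): [0,1], [0,3], [0,4], [1,2], [1,3], [1,4], [2,3], [2,4], [3,4]
  2-simplices (6): [0,1,3], [0,1,4], [0,3,4], [1,2,3], [1,2,4], [2,3,4]

so the chain groups are C_0 ≅ Z^5, C_1 ≅ Z^9, C_2 ≅ Z^6.

∂_1: C_1 → C_0 is given by ∂[p,q] = [q] − [p]. For instance
  ∂[1,3] = [3] − [1].
The resulting 5×9 matrix has rank 4, and its Smith normal form has invariant factors (1,1,1,1).

∂_2: C_2 → C_1 maps a triangle to the signed sum of its edges. For instance
  ∂[2,3,4] = [3,4] − [2,4] + [2,3],
  ∂[0,3,4] = [3,4] − [0,4] + [0,3].
The resulting 9×6 matrix has rank 5, and its Smith normal form has invariant factors (1,1,1,1,1).

From H_k ≅ ker(∂_k) / im(∂_{k+1}) we obtain:

  H_0: rank C_0 − rank ∂_1 = 5 − 4 = 1, and the invariant factors of ∂_1 are all 1, so H_0 = Z.
  H_1: rank ker ∂_1 − rank ∂_2 = (9 − 4) − 5 = 0, and the invariant factors of ∂_2 are all 1, so H_1 = 0.
  H_2: rank ker ∂_2 − rank ∂_3 = (6 − 5) − 0 = 1, and there is no ∂_3, so H_2 = Z.

(K is a triangulation of the 2-sphere S^2.)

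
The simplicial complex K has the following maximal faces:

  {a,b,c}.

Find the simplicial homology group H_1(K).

H_1 ≅ 0.

Fix the vertex order a < b < c and write every simplex with vertices in increasing order. Then dim K = 2 and the simplices of K are:

  0-simplices (3): a, b, c
  1-simplices (3): ab, ac, bc
  2-simplices (1): abc

so the chain groups are C_0 ≅ Z^3, C_1 ≅ Z^3, C_2 ≅ Z^1.

The boundary map ∂_1: C_1 → C_0 maps an edge to its endpoints' difference, ∂[p,q] = q − p. For instance
  ∂ab = b − a.
The 3×3 boundary matrix has rank 2 and Smith normal form diag(1,1).

Boundary ∂_2: C_2 → C_1 acts by ∂[p,q,r] = [q,r] − [p,r] + [p,q]. For instance
  ∂abc = bc − ac + ab.
The 3×1 boundary matrix has rank 1 and Smith normal form diag(1).

Computing H_k = (kernel of ∂_k) / (image of ∂_{k+1}):

  H_1: rank ker ∂_1 − rank ∂_2 = (3 − 2) − 1 = 0, and the invariant factors of ∂_2 are all 1, so H_1 = 0.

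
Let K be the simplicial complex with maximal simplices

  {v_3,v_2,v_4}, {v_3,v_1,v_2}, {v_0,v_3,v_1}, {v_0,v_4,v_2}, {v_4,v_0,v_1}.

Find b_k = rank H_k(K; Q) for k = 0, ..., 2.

b_0 = 1, b_1 = 1, b_2 = 0.

We work with the vertex ordering v_0 < v_1 < v_2 < v_3 < v_4. The simplices of K, each written with vertices in increasing order, are:

  0-simplices (5): [v_0], [v_1], [v_2], [v_3], [v_4]
  1-simplices (10): [v_0,v_1], [v_0,v_2], [v_0,v_3], [v_0,v_4], [v_1,v_2], [v_1,v_3], [v_1,v_4], [v_2,v_3], [v_2,v_4], [v_3,v_4]
  2-simplices (5): [v_0,v_1,v_3], [v_0,v_1,v_4], [v_0,v_2,v_4], [v_1,v_2,v_3], [v_2,v_3,v_4]

giving chain groups C_0 ≅ Z^5, C_1 ≅ Z^10, C_2 ≅ Z^5.

The boundary map ∂_1: C_1 → C_0 maps an edge to its endpoints' difference, ∂[p,q] = q − p. For instance
  ∂[v_2,v_3] = [v_3] − [v_2].
This gives a 5×10 integer matrix of rank 4; reducing to Smith normal form yields diagonal entries (1,1,1,1).

The boundary map ∂_2: C_2 → C_1 sends each 2-simplex [p,q,r] to [q,r] − [p,r] + [p,q]. For instance
  ∂[v_1,v_2,v_3] = [v_2,v_3] − [v_1,v_3] + [v_1,v_2],
  ∂[v_0,v_1,v_3] = [v_1,v_3] − [v_0,v_3] + [v_0,v_1].
This gives a 10×5 integer matrix of rank 5; reducing to Smith normal form yields diagonal entries (1,1,1,1,1).

From H_k ≅ ker(∂_k) / im(∂_{k+1}) we obtain:

  H_0: rank C_0 − rank ∂_1 = 5 − 4 = 1, and the invariant factors of ∂_1 are all 1, so H_0 = Z.
  H_1: rank ker ∂_1 − rank ∂_2 = (10 − 4) − 5 = 1, and the invariant factors of ∂_2 are all 1, so H_1 = Z.
  H_2: rank ker ∂_2 − rank ∂_3 = (5 − 5) − 0 = 0, and there is no ∂_3, so H_2 = 0.

(K is a triangulation of the Möbius band.)

Hence the Betti numbers are b_0 = 1, b_1 = 1, b_2 = 0.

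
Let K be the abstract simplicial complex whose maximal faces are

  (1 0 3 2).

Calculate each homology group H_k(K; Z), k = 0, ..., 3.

K has 4 vertices, 6 edges, 4 triangles, 1 3-simplex.
rank ∂_0 = 0, rank ∂_1 = 3 ⇒ b_0 = 4 − 0 − 3 = 1; all invariant factors of ∂_1 are 1 so no torsion. So H_0 = Z.
rank ∂_1 = 3, rank ∂_2 = 3 ⇒ b_1 = 6 − 3 − 3 = 0; all invariant factors of ∂_2 are 1 so no torsion. So H_1 = 0.
rank ∂_2 = 3, rank ∂_3 = 1 ⇒ b_2 = 4 − 3 − 1 = 0; all invariant factors of ∂_3 are 1 so no torsion. So H_2 = 0.
rank ∂_3 = 1, rank ∂_4 = 0 ⇒ b_3 = 1 − 1 − 0 = 0. So H_3 = 0.

H_0 = Z,  H_1 = 0,  H_2 = 0,  H_3 = 0.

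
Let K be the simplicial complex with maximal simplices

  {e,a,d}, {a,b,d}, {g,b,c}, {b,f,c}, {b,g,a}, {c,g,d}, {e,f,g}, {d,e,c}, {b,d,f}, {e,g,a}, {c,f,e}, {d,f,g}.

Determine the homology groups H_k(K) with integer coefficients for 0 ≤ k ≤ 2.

Order the vertices as a < b < c < d < e < f < g. Listing each simplex with vertices in this order, K has dimension 2 with simplices:

  0-simplices (7): a, b, c, d, e, f, g
  1-simplices (18): ab, ad, ae, ag, bc, bd, bf, bg, cd, ce, cf, cg, de, df, dg, ef, eg, fg
  2-simplices (12): abd, abg, ade, aeg, bcf, bcg, bdf, cde, cdg, cef, dfg, efg

giving chain groups C_0 ≅ Z^7, C_1 ≅ Z^18, C_2 ≅ Z^12.

Boundary ∂_1: C_1 → C_0 sends each edge [p,q] (with p < q) to q − p. For instance
  ∂cg = g − c.
The resulting 7×18 matrix has rank 6, and its Smith normal form has invariant factors (1,1,1,1,1,1).

The boundary map ∂_2: C_2 → C_1 acts by ∂[p,q,r] = [q,r] − [p,r] + [p,q]. For instance
  ∂bcg = cg − bg + bc,
  ∂abd = bd − ad + ab.
As a 18×12 matrix over Z this has rank 12, with invariant factors (1,1,1,1,1,1,1,1,1,1,1,2).

Now H_k = ker ∂_k / im ∂_{k+1}, so:

  H_0: rank C_0 − rank ∂_1 = 7 − 6 = 1, and the invariant factors of ∂_1 are all 1, so H_0 ≅ Z.
  H_1: rank ker ∂_1 − rank ∂_2 = (18 − 6) − 12 = 0, and ∂_2 has invariant factor 2 > 1, so H_1 ≅ Z/2Z.
  H_2: rank ker ∂_2 − rank ∂_3 = (12 − 12) − 0 = 0, and there is no ∂_3, so H_2 ≅ 0.

H_0 = Z,  H_1 = Z/2Z,  H_2 = 0.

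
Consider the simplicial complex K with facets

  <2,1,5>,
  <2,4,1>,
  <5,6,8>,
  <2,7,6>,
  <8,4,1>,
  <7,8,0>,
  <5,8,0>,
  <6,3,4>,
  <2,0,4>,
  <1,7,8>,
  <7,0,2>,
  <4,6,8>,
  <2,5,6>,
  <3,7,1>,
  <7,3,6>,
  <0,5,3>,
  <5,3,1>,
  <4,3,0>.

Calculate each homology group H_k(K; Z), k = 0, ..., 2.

Fix the vertex order 0 < 1 < 2 < 3 < 4 < 5 < 6 < 7 < 8 and write every simplex with vertices in increasing order. Then dim K = 2 and the simplices of K are:

  0-simplices (9): [0], [1], [2], [3], [4], [5], [6], [7], [8]
  1-simplices (27): (27 of them)
  2-simplices (18): [0,2,4], [0,2,7], [0,3,4], [0,3,5], [0,5,8], [0,7,8], [1,2,4], [1,2,5], [1,3,5], [1,3,7], [1,4,8], [1,7,8], [2,5,6], [2,6,7], [3,4,6], [3,6,7], [4,6,8], [5,6,8]

so the chain groups are C_0 ≅ Z^9, C_1 ≅ Z^27, C_2 ≅ Z^18.

Boundary ∂_1: C_1 → C_0 maps an edge to its endpoints' difference, ∂[p,q] = q − p.
As a 9×27 matrix over Z this has rank 8, with invariant factors (1,1,1,1,1,1,1,1).

Boundary ∂_2: C_2 → C_1 acts by ∂[p,q,r] = [q,r] − [p,r] + [p,q]. For instance
  ∂[3,4,6] = [4,6] − [3,6] + [3,4],
  ∂[0,7,8] = [7,8] − [0,8] + [0,7].
The resulting 27×18 matrix has rank 17, and its Smith normal form has invariant factors (1,1,1,1,1,1,1,1,1,1,1,1,1,1,1,1,1).

From H_k ≅ ker(∂_k) / im(∂_{k+1}) we obtain:

  H_0: rank C_0 − rank ∂_1 = 9 − 8 = 1, and the invariant factors of ∂_1 are all 1, so H_0 = Z.
  H_1: rank ker ∂_1 − rank ∂_2 = (27 − 8) − 17 = 2, and the invariant factors of ∂_2 are all 1, so H_1 = Z^2.
  H_2: rank ker ∂_2 − rank ∂_3 = (18 − 17) − 0 = 1, and there is no ∂_3, so H_2 = Z.

H_0 = Z,  H_1 = Z^2,  H_2 = Z.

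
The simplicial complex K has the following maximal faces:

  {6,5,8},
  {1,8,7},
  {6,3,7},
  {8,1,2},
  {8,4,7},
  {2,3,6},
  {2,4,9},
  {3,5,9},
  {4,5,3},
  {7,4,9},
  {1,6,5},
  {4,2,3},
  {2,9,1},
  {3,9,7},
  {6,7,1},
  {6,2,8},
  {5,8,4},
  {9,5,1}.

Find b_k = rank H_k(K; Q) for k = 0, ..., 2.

Fix the vertex order 1 < 2 < 3 < 4 < 5 < 6 < 7 < 8 < 9 and write every simplex with vertices in increasing order. Then dim K = 2 and the simplices of K are:

  0-simplices (9): [1], [2], [3], [4], [5], [6], [7], [8], [9]
  1-simplices (27): (27 of them)
  2-simplices (18): [1,2,8], [1,2,9], [1,5,6], [1,5,9], [1,6,7], [1,7,8], [2,3,4], [2,3,6], [2,4,9], [2,6,8], [3,4,5], [3,5,9], [3,6,7], [3,7,9], [4,5,8], [4,7,8], [4,7,9], [5,6,8]

so the chain groups are C_0 ≅ Z^9, C_1 ≅ Z^27, C_2 ≅ Z^18.

Boundary ∂_1: C_1 → C_0 sends each edge [p,q] (with p < q) to q − p.
As a 9×27 matrix over Z this has rank 8, with invariant factors (1,1,1,1,1,1,1,1).

∂_2: C_2 → C_1 acts by ∂[p,q,r] = [q,r] − [p,r] + [p,q]. For instance
  ∂[4,5,8] = [5,8] − [4,8] + [4,5],
  ∂[5,6,8] = [6,8] − [5,8] + [5,6].
This gives a 27×18 integer matrix of rank 18; reducing to Smith normal form yields diagonal entries (1,1,1,1,1,1,1,1,1,1,1,1,1,1,1,1,1,2).

From H_k ≅ ker(∂_k) / im(∂_{k+1}) we obtain:

  H_0: rank C_0 − rank ∂_1 = 9 − 8 = 1, and the invariant factors of ∂_1 are all 1, so H_0 = Z.
  H_1: rank ker ∂_1 − rank ∂_2 = (27 − 8) − 18 = 1, and ∂_2 has invariant factor 2 > 1, so H_1 = Z ⊕ Z/2.
  H_2: rank ker ∂_2 − rank ∂_3 = (18 − 18) − 0 = 0, and there is no ∂_3, so H_2 = 0.

Hence the Betti numbers are b_0 = 1, b_1 = 1, b_2 = 0.

b_0 = 1, b_1 = 1, b_2 = 0.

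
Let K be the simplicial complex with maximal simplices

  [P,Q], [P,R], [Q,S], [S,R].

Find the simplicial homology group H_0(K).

K has 4 vertices, 4 edges.
rank ∂_0 = 0, rank ∂_1 = 3 ⇒ b_0 = 4 − 0 − 3 = 1; all invariant factors of ∂_1 are 1 so no torsion. So H_0 = Z.

H_0 = Z.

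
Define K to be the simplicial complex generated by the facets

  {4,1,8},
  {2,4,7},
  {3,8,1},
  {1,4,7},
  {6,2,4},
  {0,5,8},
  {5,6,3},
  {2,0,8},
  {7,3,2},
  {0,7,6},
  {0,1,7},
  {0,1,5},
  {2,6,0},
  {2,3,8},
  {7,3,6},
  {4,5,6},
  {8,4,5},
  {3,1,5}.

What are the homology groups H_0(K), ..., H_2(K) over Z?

H_0 ≅ Z,  H_1 ≅ Z ⊕ Z_2,  H_2 = 0.

Take the total order 0 < 1 < 2 < 3 < 4 < 5 < 6 < 7 < 8 on the vertex set. Then K (dimension 2) consists of the simplices:

  0-simplices (9): [0], [1], [2], [3], [4], [5], [6], [7], [8]
  1-simplices (27): (27 of them)
  2-simplices (18): [0,1,5], [0,1,7], [0,2,6], [0,2,8], [0,5,8], [0,6,7], [1,3,5], [1,3,8], [1,4,7], [1,4,8], [2,3,7], [2,3,8], [2,4,6], [2,4,7], [3,5,6], [3,6,7], [4,5,6], [4,5,8]

so the chain groups are C_0 ≅ Z^9, C_1 ≅ Z^27, C_2 ≅ Z^18.

∂_1: C_1 → C_0 is given by ∂[p,q] = [q] − [p]. For instance
  ∂[4,6] = [6] − [4].
This gives a 9×27 integer matrix of rank 8; reducing to Smith normal form yields diagonal entries (1,1,1,1,1,1,1,1).

The boundary map ∂_2: C_2 → C_1 maps a triangle to the signed sum of its edges. For instance
  ∂[0,1,7] = [1,7] − [0,7] + [0,1],
  ∂[0,5,8] = [5,8] − [0,8] + [0,5].
The resulting 27×18 matrix has rank 18, and its Smith normal form has invariant factors (1,1,1,1,1,1,1,1,1,1,1,1,1,1,1,1,1,2).

From H_k ≅ ker(∂_k) / im(∂_{k+1}) we obtain:

  H_0: rank C_0 − rank ∂_1 = 9 − 8 = 1, and the invariant factors of ∂_1 are all 1, so H_0 = Z.
  H_1: rank ker ∂_1 − rank ∂_2 = (27 − 8) − 18 = 1, and ∂_2 has invariant factor 2 > 1, so H_1 = Z ⊕ Z_2.
  H_2: rank ker ∂_2 − rank ∂_3 = (18 − 18) − 0 = 0, and there is no ∂_3, so H_2 = 0.

(K is a triangulation of the Klein bottle.)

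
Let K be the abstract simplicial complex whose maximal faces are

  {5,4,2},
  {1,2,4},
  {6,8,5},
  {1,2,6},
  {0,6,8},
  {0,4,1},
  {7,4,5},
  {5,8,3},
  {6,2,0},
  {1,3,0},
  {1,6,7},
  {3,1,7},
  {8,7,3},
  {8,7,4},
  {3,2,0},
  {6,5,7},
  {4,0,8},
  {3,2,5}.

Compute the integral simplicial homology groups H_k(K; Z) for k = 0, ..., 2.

H_0 = Z,  H_1 = Z ⊕ Z/2,  H_2 = 0.

Take the total order 0 < 1 < 2 < 3 < 4 < 5 < 6 < 7 < 8 on the vertex set. Then K (dimension 2) consists of the simplices:

  0-simplices (9): [0], [1], [2], [3], [4], [5], [6], [7], [8]
  1-simplices (27): (27 of them)
  2-simplices (18): [0,1,3], [0,1,4], [0,2,3], [0,2,6], [0,4,8], [0,6,8], [1,2,4], [1,2,6], [1,3,7], [1,6,7], [2,3,5], [2,4,5], [3,5,8], [3,7,8], [4,5,7], [4,7,8], [5,6,7], [5,6,8]

so the chain groups are C_0 ≅ Z^9, C_1 ≅ Z^27, C_2 ≅ Z^18.

The boundary map ∂_1: C_1 → C_0 maps an edge to its endpoints' difference, ∂[p,q] = q − p.
The resulting 9×27 matrix has rank 8, and its Smith normal form has invariant factors (1,1,1,1,1,1,1,1).

Boundary ∂_2: C_2 → C_1 sends each 2-simplex [p,q,r] to [q,r] − [p,r] + [p,q]. For instance
  ∂[2,3,5] = [3,5] − [2,5] + [2,3],
  ∂[1,2,4] = [2,4] − [1,4] + [1,2].
The resulting 27×18 matrix has rank 18, and its Smith normal form has invariant factors (1,1,1,1,1,1,1,1,1,1,1,1,1,1,1,1,1,2).

Now H_k = ker ∂_k / im ∂_{k+1}, so:

  H_0: rank C_0 − rank ∂_1 = 9 − 8 = 1, and the invariant factors of ∂_1 are all 1, so H_0 ≅ Z.
  H_1: rank ker ∂_1 − rank ∂_2 = (27 − 8) − 18 = 1, and ∂_2 has invariant factor 2 > 1, so H_1 ≅ Z ⊕ Z/2.
  H_2: rank ker ∂_2 − rank ∂_3 = (18 − 18) − 0 = 0, and there is no ∂_3, so H_2 ≅ 0.

As a check, the Euler characteristic is 9 − 27 + 18 = 0, which agrees with 1 − 1 + 0 = 0.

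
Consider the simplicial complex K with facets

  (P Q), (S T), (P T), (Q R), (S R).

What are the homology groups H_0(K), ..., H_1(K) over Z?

Take the total order P < Q < R < S < T on the vertex set. Then K (dimension 1) consists of the simplices:

  0-simplices (5): P, Q, R, S, T
  1-simplices (5): PQ, PT, QR, RS, ST

Hence C_0 ≅ Z^5, C_1 ≅ Z^5.

∂_1: C_1 → C_0 maps an edge to its endpoints' difference, ∂[p,q] = q − p.
As a 5×5 matrix over Z this has rank 4, with invariant factors (1,1,1,1).

Reading off H_k = ker ∂_k / im ∂_{k+1}:

  H_0: rank C_0 − rank ∂_1 = 5 − 4 = 1, and the invariant factors of ∂_1 are all 1, so H_0 ≅ Z.
  H_1: rank ker ∂_1 − rank ∂_2 = (5 − 4) − 0 = 1, and there is no ∂_2, so H_1 ≅ Z.

As a check, the Euler characteristic is 5 − 5 = 0, which agrees with 1 − 1 = 0.

H_0 ≅ Z,  H_1 ≅ Z.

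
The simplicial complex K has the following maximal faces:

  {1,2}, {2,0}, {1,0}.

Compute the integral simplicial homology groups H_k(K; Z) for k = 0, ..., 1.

Order the vertices as 0 < 1 < 2. Listing each simplex with vertices in this order, K has dimension 1 with simplices:

  0-simplices (3): [0], [1], [2]
  1-simplices (3): [0,1], [0,2], [1,2]

giving chain groups C_0 ≅ Z^3, C_1 ≅ Z^3.

∂_1: C_1 → C_0 maps an edge to its endpoints' difference, ∂[p,q] = q − p. For instance
  ∂[1,2] = [2] − [1].
The resulting 3×3 matrix has rank 2, and its Smith normal form has invariant factors (1,1).

Reading off H_k = ker ∂_k / im ∂_{k+1}:

  H_0: rank C_0 − rank ∂_1 = 3 − 2 = 1, and the invariant factors of ∂_1 are all 1, so H_0 ≅ Z.
  H_1: rank ker ∂_1 − rank ∂_2 = (3 − 2) − 0 = 1, and there is no ∂_2, so H_1 ≅ Z.

As a check, the Euler characteristic is 3 − 3 = 0, which agrees with 1 − 1 = 0.

H_0 ≅ Z,  H_1 ≅ Z.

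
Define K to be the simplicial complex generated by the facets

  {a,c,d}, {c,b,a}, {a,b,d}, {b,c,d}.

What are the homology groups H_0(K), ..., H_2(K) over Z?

Order the vertices as a < b < c < d. Listing each simplex with vertices in this order, K has dimension 2 with simplices:

  0-simplices (4): a, b, c, d
  1-simplices (6): ab, ac, ad, bc, bd, cd
  2-simplices (4): abc, abd, acd, bcd

so the chain groups are C_0 ≅ Z^4, C_1 ≅ Z^6, C_2 ≅ Z^4.

The boundary map ∂_1: C_1 → C_0 sends each edge [p,q] (with p < q) to q − p. For instance
  ∂cd = d − c.
As a 4×6 matrix over Z this has rank 3, with invariant factors (1,1,1).

Boundary ∂_2: C_2 → C_1 acts by ∂[p,q,r] = [q,r] − [p,r] + [p,q]. For instance
  ∂abd = bd − ad + ab,
  ∂abc = bc − ac + ab.
This gives a 6×4 integer matrix of rank 3; reducing to Smith normal form yields diagonal entries (1,1,1).

Computing H_k = (kernel of ∂_k) / (image of ∂_{k+1}):

  H_0: rank C_0 − rank ∂_1 = 4 − 3 = 1, and the invariant factors of ∂_1 are all 1, so H_0 = Z.
  H_1: rank ker ∂_1 − rank ∂_2 = (6 − 3) − 3 = 0, and the invariant factors of ∂_2 are all 1, so H_1 = 0.
  H_2: rank ker ∂_2 − rank ∂_3 = (4 − 3) − 0 = 1, and there is no ∂_3, so H_2 = Z.

(K is a triangulation of the 2-sphere S^2.)

H_0 ≅ Z,  H_1 = 0,  H_2 ≅ Z.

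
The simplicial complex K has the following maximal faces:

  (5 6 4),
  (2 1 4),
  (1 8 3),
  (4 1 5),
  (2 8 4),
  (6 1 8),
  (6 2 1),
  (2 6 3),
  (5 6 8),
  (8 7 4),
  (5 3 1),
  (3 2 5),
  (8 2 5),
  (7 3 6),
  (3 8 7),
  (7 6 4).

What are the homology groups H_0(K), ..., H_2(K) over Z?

K has 8 vertices, 24 edges, 16 triangles.
rank ∂_0 = 0, rank ∂_1 = 7 ⇒ b_0 = 8 − 0 − 7 = 1; all invariant factors of ∂_1 are 1 so no torsion. So H_0 = Z.
rank ∂_1 = 7, rank ∂_2 = 15 ⇒ b_1 = 24 − 7 − 15 = 2; all invariant factors of ∂_2 are 1 so no torsion. So H_1 = Z^2.
rank ∂_2 = 15, rank ∂_3 = 0 ⇒ b_2 = 16 − 15 − 0 = 1. So H_2 = Z.

H_0 = Z,  H_1 = Z^2,  H_2 = Z.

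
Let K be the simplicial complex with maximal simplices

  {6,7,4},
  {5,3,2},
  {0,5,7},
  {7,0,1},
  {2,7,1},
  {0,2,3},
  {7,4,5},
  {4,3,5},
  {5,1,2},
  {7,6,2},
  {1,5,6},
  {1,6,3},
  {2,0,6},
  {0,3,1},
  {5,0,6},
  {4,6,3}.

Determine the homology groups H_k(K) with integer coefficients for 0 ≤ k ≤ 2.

H_0 = Z,  H_1 = Z^2,  H_2 = Z.

We work with the vertex ordering 0 < 1 < 2 < 3 < 4 < 5 < 6 < 7. The simplices of K, each written with vertices in increasing order, are:

  0-simplices (8): [0], [1], [2], [3], [4], [5], [6], [7]
  1-simplices (24): (24 of them)
  2-simplices (16): [0,1,3], [0,1,7], [0,2,3], [0,2,6], [0,5,6], [0,5,7], [1,2,5], [1,2,7], [1,3,6], [1,5,6], [2,3,5], [2,6,7], [3,4,5], [3,4,6], [4,5,7], [4,6,7]

so the chain groups are C_0 ≅ Z^8, C_1 ≅ Z^24, C_2 ≅ Z^16.

∂_1: C_1 → C_0 maps an edge to its endpoints' difference, ∂[p,q] = q − p.
As a 8×24 matrix over Z this has rank 7, with invariant factors (1,1,1,1,1,1,1).

∂_2: C_2 → C_1 sends each 2-simplex [p,q,r] to [q,r] − [p,r] + [p,q]. For instance
  ∂[2,3,5] = [3,5] − [2,5] + [2,3],
  ∂[1,2,5] = [2,5] − [1,5] + [1,2].
The 24×16 boundary matrix has rank 15 and Smith normal form diag(1,1,1,1,1,1,1,1,1,1,1,1,1,1,1).

Computing H_k = (kernel of ∂_k) / (image of ∂_{k+1}):

  H_0: rank C_0 − rank ∂_1 = 8 − 7 = 1, and the invariant factors of ∂_1 are all 1, so H_0 ≅ Z.
  H_1: rank ker ∂_1 − rank ∂_2 = (24 − 7) − 15 = 2, and the invariant factors of ∂_2 are all 1, so H_1 ≅ Z^2.
  H_2: rank ker ∂_2 − rank ∂_3 = (16 − 15) − 0 = 1, and there is no ∂_3, so H_2 ≅ Z.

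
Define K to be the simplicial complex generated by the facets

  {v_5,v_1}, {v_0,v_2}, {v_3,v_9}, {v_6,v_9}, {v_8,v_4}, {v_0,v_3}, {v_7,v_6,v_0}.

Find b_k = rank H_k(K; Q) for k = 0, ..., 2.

We work with the vertex ordering v_0 < v_1 < v_2 < v_3 < v_4 < v_5 < v_6 < v_7 < v_8 < v_9. The simplices of K, each written with vertices in increasing order, are:

  0-simplices (10): [v_0], [v_1], [v_2], [v_3], [v_4], [v_5], [v_6], [v_7], [v_8], [v_9]
  1-simplices (9): [v_0,v_2], [v_0,v_3], [v_0,v_6], [v_0,v_7], [v_1,v_5], [v_3,v_9], [v_4,v_8], [v_6,v_7], [v_6,v_9]
  2-simplices (1): [v_0,v_6,v_7]

giving chain groups C_0 ≅ Z^10, C_1 ≅ Z^9, C_2 ≅ Z^1.

Boundary ∂_1: C_1 → C_0 sends each edge [p,q] (with p < q) to q − p.
This gives a 10×9 integer matrix of rank 7; reducing to Smith normal form yields diagonal entries (1,1,1,1,1,1,1).

The boundary map ∂_2: C_2 → C_1 maps a triangle to the signed sum of its edges. For instance
  ∂[v_0,v_6,v_7] = [v_6,v_7] − [v_0,v_7] + [v_0,v_6].
This gives a 9×1 integer matrix of rank 1; reducing to Smith normal form yields diagonal entries (1).

From H_k ≅ ker(∂_k) / im(∂_{k+1}) we obtain:

  H_0: rank C_0 − rank ∂_1 = 10 − 7 = 3, and the invariant factors of ∂_1 are all 1, so H_0 ≅ Z^3.
  H_1: rank ker ∂_1 − rank ∂_2 = (9 − 7) − 1 = 1, and the invariant factors of ∂_2 are all 1, so H_1 ≅ Z.
  H_2: rank ker ∂_2 − rank ∂_3 = (1 − 1) − 0 = 0, and there is no ∂_3, so H_2 ≅ 0.

Hence the Betti numbers are b_0 = 3, b_1 = 1, b_2 = 0.

b_0 = 3, b_1 = 1, b_2 = 0.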